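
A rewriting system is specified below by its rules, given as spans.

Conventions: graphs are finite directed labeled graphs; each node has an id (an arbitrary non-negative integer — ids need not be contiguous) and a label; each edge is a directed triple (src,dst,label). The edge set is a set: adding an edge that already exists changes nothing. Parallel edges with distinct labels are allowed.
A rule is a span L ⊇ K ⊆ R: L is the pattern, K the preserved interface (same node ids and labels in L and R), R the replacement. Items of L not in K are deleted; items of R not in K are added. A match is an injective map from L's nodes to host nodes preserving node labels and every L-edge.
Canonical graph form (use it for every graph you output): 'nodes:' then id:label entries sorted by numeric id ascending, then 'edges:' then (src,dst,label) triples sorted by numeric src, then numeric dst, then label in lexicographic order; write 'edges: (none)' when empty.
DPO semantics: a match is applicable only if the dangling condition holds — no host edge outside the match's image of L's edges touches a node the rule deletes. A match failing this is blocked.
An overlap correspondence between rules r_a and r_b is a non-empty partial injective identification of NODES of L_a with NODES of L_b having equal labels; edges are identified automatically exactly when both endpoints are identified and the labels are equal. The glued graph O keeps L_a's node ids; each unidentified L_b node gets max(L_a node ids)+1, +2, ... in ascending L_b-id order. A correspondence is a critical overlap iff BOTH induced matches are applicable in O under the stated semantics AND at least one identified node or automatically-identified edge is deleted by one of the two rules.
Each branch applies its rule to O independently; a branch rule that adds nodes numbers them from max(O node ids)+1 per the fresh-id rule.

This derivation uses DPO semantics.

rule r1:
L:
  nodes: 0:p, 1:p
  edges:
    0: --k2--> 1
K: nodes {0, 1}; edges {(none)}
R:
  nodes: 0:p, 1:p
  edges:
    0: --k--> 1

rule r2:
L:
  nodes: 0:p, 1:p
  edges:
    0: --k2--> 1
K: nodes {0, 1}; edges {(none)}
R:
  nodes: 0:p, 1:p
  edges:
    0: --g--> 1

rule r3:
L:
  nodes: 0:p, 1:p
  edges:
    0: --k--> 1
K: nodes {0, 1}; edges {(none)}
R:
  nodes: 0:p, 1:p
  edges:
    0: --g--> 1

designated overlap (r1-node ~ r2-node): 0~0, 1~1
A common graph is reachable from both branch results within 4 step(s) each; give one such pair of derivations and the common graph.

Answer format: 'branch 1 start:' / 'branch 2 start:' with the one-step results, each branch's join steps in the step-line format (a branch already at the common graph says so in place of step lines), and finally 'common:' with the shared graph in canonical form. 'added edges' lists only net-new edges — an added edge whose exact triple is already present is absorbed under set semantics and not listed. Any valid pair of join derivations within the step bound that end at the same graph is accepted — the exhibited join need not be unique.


branch 1 start:
nodes: 0:p, 1:p
edges: (0,1,k)
branch 2 start:
nodes: 0:p, 1:p
edges: (0,1,g)
branch 1 step 1: rule r3; match: 0->0, 1->1; deleted nodes (none); deleted edges (0,1,k); added nodes (none); added edges (0,1,g); result: nodes: 0:p, 1:p edges: (0,1,g)
branch 2: already at the common graph (0 steps)
common:
nodes: 0:p, 1:p
edges: (0,1,g)


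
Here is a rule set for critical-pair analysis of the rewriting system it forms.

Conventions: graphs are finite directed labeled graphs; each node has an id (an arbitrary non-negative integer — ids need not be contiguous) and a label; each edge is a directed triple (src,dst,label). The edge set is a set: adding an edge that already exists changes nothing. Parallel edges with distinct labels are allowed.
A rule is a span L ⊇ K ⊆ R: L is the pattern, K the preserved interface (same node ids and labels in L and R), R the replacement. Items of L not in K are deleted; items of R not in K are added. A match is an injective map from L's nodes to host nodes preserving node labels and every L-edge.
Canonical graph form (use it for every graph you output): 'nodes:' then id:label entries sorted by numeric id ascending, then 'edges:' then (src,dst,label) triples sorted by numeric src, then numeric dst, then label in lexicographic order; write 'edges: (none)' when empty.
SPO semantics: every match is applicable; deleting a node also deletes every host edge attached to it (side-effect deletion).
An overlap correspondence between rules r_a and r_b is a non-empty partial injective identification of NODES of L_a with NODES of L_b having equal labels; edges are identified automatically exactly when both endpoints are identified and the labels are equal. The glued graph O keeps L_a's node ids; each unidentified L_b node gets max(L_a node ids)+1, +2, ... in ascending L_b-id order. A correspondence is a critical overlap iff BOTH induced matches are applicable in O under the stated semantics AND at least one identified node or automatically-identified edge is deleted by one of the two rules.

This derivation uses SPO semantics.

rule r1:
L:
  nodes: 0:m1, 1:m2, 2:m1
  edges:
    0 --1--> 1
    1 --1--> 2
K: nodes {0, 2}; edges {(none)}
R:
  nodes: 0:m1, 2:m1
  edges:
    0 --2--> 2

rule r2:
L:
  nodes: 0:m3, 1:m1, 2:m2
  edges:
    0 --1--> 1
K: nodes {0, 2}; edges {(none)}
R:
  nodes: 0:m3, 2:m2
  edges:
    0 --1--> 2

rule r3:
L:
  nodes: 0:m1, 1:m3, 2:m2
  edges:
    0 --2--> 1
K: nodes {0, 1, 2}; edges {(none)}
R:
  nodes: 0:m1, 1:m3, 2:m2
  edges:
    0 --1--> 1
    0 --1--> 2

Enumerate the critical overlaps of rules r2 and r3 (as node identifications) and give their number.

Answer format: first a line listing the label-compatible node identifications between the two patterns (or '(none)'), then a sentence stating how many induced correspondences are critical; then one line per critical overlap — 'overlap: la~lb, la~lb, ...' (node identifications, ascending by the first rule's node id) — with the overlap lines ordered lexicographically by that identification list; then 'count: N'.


label-compatible node identifications between L(r2) and L(r3): 0~1, 1~0, 2~2
4 of the induced correspondences are critical overlaps of r2 and r3.
overlap: 0~1, 1~0
overlap: 0~1, 1~0, 2~2
overlap: 1~0
overlap: 1~0, 2~2
count: 4


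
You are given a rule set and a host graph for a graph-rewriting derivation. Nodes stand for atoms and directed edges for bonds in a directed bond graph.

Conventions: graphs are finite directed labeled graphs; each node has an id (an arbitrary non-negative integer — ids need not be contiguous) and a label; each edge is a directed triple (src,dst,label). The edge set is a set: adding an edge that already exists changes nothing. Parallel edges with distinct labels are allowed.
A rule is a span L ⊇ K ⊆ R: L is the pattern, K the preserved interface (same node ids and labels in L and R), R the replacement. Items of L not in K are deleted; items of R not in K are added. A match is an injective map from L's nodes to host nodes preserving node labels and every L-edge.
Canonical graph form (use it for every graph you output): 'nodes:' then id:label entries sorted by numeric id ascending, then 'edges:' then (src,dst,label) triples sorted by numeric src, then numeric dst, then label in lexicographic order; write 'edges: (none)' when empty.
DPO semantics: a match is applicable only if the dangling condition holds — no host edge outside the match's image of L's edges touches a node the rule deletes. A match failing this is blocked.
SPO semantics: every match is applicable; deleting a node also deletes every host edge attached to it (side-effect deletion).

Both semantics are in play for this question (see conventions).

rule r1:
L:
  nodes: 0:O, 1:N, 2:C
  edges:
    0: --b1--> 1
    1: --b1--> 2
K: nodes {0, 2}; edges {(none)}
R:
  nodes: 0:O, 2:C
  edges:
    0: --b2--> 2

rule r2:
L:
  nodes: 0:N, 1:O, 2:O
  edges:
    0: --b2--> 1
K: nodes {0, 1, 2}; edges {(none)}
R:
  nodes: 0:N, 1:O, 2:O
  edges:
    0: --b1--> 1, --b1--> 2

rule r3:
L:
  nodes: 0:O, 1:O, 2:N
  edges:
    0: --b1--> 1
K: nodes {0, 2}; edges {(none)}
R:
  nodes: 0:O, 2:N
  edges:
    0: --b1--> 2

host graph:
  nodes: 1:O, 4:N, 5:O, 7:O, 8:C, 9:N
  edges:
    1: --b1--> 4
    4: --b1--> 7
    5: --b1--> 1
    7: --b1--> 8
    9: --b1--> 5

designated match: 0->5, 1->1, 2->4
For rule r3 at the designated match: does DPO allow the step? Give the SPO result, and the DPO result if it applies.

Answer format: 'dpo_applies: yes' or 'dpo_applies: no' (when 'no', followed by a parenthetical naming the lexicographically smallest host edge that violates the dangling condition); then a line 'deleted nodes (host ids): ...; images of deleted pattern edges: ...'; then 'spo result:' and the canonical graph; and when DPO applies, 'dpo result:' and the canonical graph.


dpo_applies: no
(the rule deletes node 1, which keeps host edge (1,4,b1) outside the match image — the dangling condition fails, DPO blocks; SPO proceeds and side-deletes such edges)
deleted nodes (host ids): 1; images of deleted pattern edges: (5,1,b1)
spo result:
nodes: 4:N, 5:O, 7:O, 8:C, 9:N
edges: (4,7,b1); (5,4,b1); (7,8,b1); (9,5,b1)


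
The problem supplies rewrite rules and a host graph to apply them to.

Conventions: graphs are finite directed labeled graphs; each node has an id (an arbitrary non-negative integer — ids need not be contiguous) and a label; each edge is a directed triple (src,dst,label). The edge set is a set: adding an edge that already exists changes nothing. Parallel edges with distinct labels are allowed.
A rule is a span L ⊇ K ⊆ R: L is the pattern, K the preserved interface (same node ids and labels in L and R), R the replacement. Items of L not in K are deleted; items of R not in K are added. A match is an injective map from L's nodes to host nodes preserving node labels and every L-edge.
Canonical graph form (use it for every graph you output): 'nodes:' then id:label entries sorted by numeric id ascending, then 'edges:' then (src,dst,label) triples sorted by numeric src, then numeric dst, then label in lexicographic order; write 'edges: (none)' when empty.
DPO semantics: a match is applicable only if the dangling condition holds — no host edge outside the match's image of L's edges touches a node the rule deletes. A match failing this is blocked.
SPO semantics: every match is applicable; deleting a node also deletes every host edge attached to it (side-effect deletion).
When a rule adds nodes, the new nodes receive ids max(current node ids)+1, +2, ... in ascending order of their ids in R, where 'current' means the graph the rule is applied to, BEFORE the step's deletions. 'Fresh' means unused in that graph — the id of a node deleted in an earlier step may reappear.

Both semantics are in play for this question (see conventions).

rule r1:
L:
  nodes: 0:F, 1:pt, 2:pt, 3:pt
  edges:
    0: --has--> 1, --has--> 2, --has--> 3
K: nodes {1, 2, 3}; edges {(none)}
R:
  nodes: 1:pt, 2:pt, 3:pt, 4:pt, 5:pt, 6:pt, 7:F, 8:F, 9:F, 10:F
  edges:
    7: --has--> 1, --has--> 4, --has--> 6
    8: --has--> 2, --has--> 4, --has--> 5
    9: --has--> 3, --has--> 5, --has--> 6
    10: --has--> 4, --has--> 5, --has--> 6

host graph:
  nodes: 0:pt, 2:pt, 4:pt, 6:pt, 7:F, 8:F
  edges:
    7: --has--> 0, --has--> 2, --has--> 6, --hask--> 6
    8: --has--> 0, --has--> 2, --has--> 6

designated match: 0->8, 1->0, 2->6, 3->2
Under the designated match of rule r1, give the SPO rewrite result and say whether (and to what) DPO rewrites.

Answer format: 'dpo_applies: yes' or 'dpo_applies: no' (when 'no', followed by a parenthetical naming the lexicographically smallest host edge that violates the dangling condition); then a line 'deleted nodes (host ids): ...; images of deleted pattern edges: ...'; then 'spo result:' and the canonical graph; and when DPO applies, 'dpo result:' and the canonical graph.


dpo_applies: yes
deleted nodes (host ids): 8; images of deleted pattern edges: (8,0,has); (8,2,has); (8,6,has)
spo result:
nodes: 0:pt, 2:pt, 4:pt, 6:pt, 7:F, 9:pt, 10:pt, 11:pt, 12:F, 13:F, 14:F, 15:F
edges: (7,0,has); (7,2,has); (7,6,has); (7,6,hask); (12,0,has); (12,9,has); (12,11,has); (13,6,has); (13,9,has); (13,10,has); (14,2,has); (14,10,has); (14,11,has); (15,9,has); (15,10,has); (15,11,has)
dpo result:
nodes: 0:pt, 2:pt, 4:pt, 6:pt, 7:F, 9:pt, 10:pt, 11:pt, 12:F, 13:F, 14:F, 15:F
edges: (7,0,has); (7,2,has); (7,6,has); (7,6,hask); (12,0,has); (12,9,has); (12,11,has); (13,6,has); (13,9,has); (13,10,has); (14,2,has); (14,10,has); (14,11,has); (15,9,has); (15,10,has); (15,11,has)


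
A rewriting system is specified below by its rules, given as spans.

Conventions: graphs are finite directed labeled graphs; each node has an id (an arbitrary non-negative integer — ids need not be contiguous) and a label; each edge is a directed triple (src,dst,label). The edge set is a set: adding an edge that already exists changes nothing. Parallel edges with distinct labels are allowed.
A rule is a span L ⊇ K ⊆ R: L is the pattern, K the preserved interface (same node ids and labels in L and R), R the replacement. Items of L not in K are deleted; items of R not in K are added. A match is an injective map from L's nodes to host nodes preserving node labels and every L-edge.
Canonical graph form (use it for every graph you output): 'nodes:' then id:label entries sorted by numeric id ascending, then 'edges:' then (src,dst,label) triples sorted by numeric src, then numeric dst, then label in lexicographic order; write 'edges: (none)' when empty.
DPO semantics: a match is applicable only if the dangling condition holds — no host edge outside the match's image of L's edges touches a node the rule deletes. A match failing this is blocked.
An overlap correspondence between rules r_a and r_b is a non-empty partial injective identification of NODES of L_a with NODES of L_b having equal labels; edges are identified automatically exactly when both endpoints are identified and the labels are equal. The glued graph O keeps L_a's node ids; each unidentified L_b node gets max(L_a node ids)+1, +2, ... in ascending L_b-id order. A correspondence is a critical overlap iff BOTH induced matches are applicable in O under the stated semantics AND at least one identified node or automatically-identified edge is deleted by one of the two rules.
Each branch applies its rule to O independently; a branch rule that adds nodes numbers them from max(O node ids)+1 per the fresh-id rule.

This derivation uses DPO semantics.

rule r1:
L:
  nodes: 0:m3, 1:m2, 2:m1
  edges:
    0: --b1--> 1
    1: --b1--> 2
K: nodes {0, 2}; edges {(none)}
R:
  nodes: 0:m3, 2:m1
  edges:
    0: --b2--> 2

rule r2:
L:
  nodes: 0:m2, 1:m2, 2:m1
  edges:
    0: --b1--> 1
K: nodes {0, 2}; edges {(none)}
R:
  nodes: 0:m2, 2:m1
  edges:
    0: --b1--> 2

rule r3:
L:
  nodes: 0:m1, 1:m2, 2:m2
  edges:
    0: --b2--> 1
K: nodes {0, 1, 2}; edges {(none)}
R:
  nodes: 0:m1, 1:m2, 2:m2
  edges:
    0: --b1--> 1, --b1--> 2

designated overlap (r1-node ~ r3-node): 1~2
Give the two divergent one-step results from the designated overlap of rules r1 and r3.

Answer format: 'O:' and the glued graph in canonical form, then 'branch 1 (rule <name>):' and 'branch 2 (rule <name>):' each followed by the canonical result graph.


O:
nodes: 0:m3, 1:m2, 2:m1, 3:m1, 4:m2
edges: (0,1,b1); (1,2,b1); (3,4,b2)
branch 1 (rule r1):
nodes: 0:m3, 2:m1, 3:m1, 4:m2
edges: (0,2,b2); (3,4,b2)
branch 2 (rule r3):
nodes: 0:m3, 1:m2, 2:m1, 3:m1, 4:m2
edges: (0,1,b1); (1,2,b1); (3,1,b1); (3,4,b1)


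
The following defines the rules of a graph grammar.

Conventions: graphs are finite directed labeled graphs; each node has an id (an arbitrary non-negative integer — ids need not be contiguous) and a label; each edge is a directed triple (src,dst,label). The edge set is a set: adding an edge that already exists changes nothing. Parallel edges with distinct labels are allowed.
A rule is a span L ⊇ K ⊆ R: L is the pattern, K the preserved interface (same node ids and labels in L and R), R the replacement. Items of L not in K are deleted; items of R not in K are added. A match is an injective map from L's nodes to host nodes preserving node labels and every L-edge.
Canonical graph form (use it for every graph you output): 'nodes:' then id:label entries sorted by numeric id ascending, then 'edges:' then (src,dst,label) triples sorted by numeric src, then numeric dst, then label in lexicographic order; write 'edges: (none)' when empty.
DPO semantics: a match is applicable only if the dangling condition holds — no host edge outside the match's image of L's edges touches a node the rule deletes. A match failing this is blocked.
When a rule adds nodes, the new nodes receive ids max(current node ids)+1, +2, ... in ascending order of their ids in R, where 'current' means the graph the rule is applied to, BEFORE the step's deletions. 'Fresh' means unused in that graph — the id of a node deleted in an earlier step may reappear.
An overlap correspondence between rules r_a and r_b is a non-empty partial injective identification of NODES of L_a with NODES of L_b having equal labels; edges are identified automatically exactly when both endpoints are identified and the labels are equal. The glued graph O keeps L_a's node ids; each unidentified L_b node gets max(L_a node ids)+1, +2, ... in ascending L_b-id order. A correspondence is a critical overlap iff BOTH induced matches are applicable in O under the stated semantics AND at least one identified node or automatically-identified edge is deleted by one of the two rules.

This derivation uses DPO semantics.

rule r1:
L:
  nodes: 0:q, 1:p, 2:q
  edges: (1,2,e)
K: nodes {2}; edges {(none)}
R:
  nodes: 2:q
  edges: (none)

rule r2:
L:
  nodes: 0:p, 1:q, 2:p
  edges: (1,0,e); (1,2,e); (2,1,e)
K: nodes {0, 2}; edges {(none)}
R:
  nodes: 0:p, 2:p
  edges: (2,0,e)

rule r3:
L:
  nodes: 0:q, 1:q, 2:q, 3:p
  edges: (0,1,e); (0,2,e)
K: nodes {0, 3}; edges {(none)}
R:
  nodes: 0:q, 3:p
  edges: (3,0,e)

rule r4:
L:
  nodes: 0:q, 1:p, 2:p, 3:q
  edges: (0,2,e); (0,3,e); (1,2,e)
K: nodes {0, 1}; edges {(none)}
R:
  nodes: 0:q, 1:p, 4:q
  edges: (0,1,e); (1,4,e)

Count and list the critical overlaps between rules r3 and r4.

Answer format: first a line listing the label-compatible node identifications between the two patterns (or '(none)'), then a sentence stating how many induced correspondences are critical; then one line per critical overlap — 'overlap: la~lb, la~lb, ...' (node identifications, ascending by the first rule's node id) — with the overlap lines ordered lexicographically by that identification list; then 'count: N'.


label-compatible node identifications between L(r3) and L(r4): 0~0, 0~3, 1~0, 1~3, 2~0, 2~3, 3~1, 3~2
8 of the induced correspondences are critical overlaps of r3 and r4.
overlap: 0~0, 1~3
overlap: 0~0, 1~3, 3~1
overlap: 0~0, 1~3, 3~2
overlap: 0~0, 2~3
overlap: 0~0, 2~3, 3~1
overlap: 0~0, 2~3, 3~2
overlap: 0~0, 3~2
overlap: 3~2
count: 8


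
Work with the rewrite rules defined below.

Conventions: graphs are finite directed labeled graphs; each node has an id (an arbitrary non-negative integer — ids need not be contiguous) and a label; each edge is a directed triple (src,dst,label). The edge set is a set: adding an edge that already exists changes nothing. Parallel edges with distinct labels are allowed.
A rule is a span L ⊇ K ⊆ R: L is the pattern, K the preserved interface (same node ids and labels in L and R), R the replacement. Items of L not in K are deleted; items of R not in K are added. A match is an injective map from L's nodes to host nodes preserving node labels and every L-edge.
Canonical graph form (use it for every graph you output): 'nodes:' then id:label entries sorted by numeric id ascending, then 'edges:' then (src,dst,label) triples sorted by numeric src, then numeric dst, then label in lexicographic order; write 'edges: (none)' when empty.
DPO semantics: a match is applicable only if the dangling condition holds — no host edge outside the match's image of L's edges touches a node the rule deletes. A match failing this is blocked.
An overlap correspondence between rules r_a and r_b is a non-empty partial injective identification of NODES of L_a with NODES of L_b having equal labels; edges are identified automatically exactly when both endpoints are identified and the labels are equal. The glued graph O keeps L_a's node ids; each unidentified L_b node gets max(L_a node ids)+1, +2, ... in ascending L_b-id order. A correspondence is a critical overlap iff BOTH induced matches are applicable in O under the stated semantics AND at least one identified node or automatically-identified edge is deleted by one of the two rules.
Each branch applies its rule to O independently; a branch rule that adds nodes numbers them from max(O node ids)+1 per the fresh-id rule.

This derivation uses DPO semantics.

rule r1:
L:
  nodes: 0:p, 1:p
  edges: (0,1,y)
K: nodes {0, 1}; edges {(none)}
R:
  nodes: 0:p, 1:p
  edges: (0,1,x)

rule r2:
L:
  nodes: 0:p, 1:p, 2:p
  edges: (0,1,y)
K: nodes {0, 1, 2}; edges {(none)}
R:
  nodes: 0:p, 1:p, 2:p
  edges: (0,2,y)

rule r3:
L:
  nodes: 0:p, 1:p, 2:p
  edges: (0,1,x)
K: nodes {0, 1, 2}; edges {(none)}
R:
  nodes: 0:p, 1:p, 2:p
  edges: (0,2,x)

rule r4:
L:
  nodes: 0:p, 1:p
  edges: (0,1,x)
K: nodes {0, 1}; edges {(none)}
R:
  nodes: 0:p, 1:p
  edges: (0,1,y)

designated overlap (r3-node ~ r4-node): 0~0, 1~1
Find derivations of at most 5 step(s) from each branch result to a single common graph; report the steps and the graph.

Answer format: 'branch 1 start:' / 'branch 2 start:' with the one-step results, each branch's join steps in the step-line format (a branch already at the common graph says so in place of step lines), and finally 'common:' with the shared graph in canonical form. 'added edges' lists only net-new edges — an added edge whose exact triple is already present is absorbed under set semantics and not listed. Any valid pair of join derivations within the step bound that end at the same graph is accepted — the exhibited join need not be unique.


branch 1 start:
nodes: 0:p, 1:p, 2:p
edges: (0,2,x)
branch 2 start:
nodes: 0:p, 1:p, 2:p
edges: (0,1,y)
branch 1 step 1: rule r3; match: 0->0, 1->2, 2->1; deleted nodes (none); deleted edges (0,2,x); added nodes (none); added edges (0,1,x); result: nodes: 0:p, 1:p, 2:p edges: (0,1,x)
branch 2 step 1: rule r1; match: 0->0, 1->1; deleted nodes (none); deleted edges (0,1,y); added nodes (none); added edges (0,1,x); result: nodes: 0:p, 1:p, 2:p edges: (0,1,x)
common:
nodes: 0:p, 1:p, 2:p
edges: (0,1,x)


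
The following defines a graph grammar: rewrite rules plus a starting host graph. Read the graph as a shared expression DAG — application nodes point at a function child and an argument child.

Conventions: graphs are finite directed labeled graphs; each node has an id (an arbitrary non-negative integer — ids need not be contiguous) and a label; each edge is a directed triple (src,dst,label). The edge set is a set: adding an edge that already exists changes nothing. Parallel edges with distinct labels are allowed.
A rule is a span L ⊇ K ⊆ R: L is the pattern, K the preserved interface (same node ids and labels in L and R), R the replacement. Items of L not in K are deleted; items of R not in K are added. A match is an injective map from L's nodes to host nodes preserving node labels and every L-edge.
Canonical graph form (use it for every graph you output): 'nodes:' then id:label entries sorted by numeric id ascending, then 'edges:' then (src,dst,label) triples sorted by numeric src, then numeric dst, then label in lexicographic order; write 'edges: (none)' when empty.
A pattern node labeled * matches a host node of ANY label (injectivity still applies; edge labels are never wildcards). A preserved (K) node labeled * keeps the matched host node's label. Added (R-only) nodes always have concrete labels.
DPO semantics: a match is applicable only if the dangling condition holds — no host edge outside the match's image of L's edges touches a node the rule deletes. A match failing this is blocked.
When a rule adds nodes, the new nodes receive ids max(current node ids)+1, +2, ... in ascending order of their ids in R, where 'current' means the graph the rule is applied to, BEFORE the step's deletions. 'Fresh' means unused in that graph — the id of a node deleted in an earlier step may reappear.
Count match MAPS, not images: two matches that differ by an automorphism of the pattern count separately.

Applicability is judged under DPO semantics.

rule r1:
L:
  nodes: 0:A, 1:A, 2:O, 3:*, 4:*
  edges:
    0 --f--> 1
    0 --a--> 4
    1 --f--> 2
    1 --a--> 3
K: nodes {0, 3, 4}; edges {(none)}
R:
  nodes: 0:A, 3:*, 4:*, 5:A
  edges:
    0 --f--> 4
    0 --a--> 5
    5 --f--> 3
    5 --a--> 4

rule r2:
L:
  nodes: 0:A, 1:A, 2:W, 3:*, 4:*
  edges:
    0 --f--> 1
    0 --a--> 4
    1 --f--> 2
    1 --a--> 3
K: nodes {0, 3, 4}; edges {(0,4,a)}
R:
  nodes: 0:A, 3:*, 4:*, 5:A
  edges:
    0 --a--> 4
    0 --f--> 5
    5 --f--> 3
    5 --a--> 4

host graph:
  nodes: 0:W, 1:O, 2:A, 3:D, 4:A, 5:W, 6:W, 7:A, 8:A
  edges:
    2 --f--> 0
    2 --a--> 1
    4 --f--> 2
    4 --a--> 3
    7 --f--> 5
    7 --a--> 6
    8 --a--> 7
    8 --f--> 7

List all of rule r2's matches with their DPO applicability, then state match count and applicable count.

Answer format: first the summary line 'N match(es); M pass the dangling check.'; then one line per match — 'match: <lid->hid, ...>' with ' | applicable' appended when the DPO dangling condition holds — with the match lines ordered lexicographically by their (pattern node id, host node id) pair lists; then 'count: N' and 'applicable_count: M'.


1 match(es); 1 pass the dangling check.
match: 0->4, 1->2, 2->0, 3->1, 4->3 | applicable
count: 1
applicable_count: 1


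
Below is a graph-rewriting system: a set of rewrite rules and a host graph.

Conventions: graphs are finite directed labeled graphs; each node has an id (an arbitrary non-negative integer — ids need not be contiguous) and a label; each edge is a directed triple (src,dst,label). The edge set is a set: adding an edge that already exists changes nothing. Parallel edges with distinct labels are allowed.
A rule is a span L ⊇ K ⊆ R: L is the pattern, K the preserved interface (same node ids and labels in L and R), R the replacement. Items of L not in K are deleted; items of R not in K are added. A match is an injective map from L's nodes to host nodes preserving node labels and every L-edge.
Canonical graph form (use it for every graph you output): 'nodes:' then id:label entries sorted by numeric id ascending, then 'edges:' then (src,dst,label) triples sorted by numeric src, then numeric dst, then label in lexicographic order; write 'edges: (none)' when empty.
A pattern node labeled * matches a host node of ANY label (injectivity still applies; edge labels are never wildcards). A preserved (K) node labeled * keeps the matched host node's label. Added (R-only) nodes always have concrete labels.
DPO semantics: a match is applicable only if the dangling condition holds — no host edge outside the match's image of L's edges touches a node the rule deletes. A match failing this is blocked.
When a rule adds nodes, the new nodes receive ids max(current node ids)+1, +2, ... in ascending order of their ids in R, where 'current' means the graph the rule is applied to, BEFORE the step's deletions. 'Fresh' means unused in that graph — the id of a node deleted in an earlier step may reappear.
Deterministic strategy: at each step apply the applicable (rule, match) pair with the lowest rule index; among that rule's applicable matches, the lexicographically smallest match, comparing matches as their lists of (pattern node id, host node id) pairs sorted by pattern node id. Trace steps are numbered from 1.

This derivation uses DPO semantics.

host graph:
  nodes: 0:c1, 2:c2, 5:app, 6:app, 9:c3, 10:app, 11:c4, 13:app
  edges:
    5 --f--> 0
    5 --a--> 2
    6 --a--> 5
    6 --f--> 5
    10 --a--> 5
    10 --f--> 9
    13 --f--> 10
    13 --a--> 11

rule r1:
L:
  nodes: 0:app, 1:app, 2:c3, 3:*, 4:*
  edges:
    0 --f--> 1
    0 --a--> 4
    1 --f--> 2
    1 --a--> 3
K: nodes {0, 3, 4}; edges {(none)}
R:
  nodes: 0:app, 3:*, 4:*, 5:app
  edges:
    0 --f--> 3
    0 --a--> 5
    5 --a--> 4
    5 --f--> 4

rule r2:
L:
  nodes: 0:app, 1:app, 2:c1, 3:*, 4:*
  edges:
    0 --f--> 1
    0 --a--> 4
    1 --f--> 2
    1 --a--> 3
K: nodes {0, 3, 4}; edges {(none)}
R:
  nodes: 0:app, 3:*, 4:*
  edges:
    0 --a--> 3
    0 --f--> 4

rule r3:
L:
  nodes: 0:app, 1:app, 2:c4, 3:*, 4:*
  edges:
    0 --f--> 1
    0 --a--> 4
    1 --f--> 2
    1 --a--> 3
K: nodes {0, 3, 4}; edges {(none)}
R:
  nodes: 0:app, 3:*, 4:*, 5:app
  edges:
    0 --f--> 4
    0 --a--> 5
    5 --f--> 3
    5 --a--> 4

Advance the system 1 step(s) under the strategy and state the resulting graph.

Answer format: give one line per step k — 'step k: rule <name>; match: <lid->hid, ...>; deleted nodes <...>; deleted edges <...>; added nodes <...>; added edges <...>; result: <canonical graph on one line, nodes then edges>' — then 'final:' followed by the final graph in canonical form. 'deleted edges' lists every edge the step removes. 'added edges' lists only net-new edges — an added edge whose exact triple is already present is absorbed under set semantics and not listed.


step 1: rule r1; match: 0->13, 1->10, 2->9, 3->5, 4->11; deleted nodes 9, 10; deleted edges (10,5,a); (10,9,f); (13,10,f); (13,11,a); added nodes 14; added edges (13,5,f); (13,14,a); (14,11,a); (14,11,f); result: nodes: 0:c1, 2:c2, 5:app, 6:app, 11:c4, 13:app, 14:app edges: (5,0,f); (5,2,a); (6,5,a); (6,5,f); (13,5,f); (13,14,a); (14,11,a); (14,11,f)
final:
nodes: 0:c1, 2:c2, 5:app, 6:app, 11:c4, 13:app, 14:app
edges: (5,0,f); (5,2,a); (6,5,a); (6,5,f); (13,5,f); (13,14,a); (14,11,a); (14,11,f)


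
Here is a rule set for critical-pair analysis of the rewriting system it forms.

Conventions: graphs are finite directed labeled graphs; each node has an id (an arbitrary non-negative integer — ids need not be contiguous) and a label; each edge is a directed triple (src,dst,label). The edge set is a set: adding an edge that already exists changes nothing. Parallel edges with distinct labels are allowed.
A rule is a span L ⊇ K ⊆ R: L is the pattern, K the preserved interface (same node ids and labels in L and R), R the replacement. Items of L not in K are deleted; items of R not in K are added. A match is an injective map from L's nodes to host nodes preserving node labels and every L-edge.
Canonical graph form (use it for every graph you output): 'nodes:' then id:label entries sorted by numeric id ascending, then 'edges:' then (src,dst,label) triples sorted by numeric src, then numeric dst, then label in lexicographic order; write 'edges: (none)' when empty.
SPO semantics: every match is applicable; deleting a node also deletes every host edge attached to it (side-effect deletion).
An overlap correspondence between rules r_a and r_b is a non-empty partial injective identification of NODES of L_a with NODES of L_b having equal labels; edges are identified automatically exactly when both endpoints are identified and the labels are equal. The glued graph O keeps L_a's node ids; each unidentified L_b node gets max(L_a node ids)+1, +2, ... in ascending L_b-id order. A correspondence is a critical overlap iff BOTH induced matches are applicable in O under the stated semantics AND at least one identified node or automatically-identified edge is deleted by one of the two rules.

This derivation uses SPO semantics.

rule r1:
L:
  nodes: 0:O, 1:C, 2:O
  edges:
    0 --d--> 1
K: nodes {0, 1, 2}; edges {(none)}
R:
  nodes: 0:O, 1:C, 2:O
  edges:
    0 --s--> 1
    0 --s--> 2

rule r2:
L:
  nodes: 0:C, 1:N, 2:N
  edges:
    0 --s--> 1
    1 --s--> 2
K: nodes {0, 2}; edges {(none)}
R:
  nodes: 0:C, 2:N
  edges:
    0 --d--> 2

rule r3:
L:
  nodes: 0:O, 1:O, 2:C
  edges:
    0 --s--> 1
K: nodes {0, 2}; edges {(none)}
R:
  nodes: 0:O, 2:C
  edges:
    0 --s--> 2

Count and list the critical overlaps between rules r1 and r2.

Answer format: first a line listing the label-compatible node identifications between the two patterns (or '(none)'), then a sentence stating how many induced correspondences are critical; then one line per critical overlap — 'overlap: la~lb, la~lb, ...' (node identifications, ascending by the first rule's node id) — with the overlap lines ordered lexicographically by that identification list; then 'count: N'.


label-compatible node identifications between L(r1) and L(r2): 1~0
0 of the induced correspondences are critical overlaps of r1 and r2.
count: 0


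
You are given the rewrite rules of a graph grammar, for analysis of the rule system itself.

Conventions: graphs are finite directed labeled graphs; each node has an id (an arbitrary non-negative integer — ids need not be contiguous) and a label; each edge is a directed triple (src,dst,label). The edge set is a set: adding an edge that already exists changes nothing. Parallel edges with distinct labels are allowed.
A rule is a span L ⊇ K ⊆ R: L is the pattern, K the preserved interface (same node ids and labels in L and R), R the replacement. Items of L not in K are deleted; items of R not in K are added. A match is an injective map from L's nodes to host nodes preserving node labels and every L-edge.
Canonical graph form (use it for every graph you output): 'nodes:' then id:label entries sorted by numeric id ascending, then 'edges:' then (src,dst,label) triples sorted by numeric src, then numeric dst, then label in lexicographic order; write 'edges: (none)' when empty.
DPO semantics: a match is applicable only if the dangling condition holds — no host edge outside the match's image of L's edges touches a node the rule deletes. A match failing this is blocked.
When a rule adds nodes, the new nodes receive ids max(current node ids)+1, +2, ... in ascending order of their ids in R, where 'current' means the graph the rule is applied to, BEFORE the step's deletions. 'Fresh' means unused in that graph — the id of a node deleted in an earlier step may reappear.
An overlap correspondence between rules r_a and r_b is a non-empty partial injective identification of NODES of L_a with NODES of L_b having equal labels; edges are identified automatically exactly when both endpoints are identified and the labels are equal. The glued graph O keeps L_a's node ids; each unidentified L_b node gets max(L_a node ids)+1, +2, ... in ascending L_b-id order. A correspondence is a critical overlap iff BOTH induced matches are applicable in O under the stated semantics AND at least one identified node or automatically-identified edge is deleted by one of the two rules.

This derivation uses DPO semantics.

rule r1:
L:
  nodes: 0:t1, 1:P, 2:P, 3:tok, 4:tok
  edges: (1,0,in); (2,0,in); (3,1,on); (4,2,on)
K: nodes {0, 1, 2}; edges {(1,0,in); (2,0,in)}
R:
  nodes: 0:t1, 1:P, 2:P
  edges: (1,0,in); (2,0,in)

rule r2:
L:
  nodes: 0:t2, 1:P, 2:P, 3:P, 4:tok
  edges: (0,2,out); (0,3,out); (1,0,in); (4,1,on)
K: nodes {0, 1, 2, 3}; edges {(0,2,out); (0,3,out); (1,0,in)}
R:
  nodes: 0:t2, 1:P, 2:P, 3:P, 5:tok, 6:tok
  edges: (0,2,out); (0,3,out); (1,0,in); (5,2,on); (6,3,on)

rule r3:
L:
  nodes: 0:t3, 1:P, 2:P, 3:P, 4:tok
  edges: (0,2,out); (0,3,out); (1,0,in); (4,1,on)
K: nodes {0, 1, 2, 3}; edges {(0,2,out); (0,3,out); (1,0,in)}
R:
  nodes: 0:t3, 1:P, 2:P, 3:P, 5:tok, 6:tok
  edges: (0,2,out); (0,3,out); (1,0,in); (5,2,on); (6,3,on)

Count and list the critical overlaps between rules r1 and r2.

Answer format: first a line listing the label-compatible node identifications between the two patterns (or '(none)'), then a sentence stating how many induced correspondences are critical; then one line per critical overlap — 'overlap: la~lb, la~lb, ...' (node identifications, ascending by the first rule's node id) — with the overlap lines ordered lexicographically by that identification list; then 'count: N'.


label-compatible node identifications between L(r1) and L(r2): 1~1, 1~2, 1~3, 2~1, 2~2, 2~3, 3~4, 4~4
6 of the induced correspondences are critical overlaps of r1 and r2.
overlap: 1~1, 2~2, 3~4
overlap: 1~1, 2~3, 3~4
overlap: 1~1, 3~4
overlap: 1~2, 2~1, 4~4
overlap: 1~3, 2~1, 4~4
overlap: 2~1, 4~4
count: 6


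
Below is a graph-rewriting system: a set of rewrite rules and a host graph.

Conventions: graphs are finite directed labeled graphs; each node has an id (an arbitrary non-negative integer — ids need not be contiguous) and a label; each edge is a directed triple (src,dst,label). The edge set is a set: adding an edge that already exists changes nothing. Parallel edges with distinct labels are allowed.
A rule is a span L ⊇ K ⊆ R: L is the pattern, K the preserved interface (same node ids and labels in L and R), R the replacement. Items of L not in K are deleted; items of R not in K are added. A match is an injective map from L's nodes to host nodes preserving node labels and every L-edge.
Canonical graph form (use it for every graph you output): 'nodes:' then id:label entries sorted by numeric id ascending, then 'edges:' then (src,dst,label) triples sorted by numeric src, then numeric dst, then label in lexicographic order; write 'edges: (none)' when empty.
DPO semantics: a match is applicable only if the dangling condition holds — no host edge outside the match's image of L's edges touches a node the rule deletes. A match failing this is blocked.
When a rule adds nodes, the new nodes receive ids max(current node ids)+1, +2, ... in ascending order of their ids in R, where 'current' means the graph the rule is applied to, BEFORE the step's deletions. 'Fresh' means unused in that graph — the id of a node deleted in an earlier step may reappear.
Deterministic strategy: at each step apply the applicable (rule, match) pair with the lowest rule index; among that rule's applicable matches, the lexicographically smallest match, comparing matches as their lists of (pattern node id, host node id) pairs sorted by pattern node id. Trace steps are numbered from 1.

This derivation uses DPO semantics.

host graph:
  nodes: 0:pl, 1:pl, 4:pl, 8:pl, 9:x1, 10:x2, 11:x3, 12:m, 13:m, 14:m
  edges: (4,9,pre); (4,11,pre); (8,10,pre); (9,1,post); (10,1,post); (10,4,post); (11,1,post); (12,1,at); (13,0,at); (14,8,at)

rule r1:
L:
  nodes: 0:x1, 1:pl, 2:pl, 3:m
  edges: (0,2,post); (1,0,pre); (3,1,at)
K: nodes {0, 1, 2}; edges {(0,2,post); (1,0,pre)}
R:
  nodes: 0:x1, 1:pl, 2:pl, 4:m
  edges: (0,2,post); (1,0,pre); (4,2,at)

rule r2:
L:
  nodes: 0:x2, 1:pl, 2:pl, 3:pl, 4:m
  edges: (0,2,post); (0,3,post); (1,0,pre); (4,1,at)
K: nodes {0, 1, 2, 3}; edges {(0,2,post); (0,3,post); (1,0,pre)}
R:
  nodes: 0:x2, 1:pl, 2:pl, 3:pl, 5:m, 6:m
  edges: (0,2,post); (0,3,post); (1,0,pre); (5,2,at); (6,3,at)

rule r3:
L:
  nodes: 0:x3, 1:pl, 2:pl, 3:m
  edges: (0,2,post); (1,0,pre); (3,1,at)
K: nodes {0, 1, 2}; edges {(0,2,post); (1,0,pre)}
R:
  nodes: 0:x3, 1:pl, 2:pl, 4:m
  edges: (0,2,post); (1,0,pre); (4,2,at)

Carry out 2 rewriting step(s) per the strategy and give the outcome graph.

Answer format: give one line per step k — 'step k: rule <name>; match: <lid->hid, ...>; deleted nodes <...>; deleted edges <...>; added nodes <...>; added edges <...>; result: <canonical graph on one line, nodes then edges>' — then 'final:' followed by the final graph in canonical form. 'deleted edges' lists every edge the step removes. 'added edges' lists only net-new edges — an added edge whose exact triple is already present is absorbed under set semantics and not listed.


step 1: rule r2; match: 0->10, 1->8, 2->1, 3->4, 4->14; deleted nodes 14; deleted edges (14,8,at); added nodes 15, 16; added edges (15,1,at); (16,4,at); result: nodes: 0:pl, 1:pl, 4:pl, 8:pl, 9:x1, 10:x2, 11:x3, 12:m, 13:m, 15:m, 16:m edges: (4,9,pre); (4,11,pre); (8,10,pre); (9,1,post); (10,1,post); (10,4,post); (11,1,post); (12,1,at); (13,0,at); (15,1,at); (16,4,at)
step 2: rule r1; match: 0->9, 1->4, 2->1, 3->16; deleted nodes 16; deleted edges (16,4,at); added nodes 17; added edges (17,1,at); result: nodes: 0:pl, 1:pl, 4:pl, 8:pl, 9:x1, 10:x2, 11:x3, 12:m, 13:m, 15:m, 17:m edges: (4,9,pre); (4,11,pre); (8,10,pre); (9,1,post); (10,1,post); (10,4,post); (11,1,post); (12,1,at); (13,0,at); (15,1,at); (17,1,at)
final:
nodes: 0:pl, 1:pl, 4:pl, 8:pl, 9:x1, 10:x2, 11:x3, 12:m, 13:m, 15:m, 17:m
edges: (4,9,pre); (4,11,pre); (8,10,pre); (9,1,post); (10,1,post); (10,4,post); (11,1,post); (12,1,at); (13,0,at); (15,1,at); (17,1,at)
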